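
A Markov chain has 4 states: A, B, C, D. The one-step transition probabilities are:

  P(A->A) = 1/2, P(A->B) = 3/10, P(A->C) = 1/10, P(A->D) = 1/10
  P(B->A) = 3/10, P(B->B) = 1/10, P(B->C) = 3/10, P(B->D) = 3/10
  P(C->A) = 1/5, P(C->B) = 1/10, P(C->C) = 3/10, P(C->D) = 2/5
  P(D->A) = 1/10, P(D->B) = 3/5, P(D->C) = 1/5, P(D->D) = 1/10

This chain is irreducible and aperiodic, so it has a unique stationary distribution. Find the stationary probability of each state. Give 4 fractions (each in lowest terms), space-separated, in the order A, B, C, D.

Answer: 12/41 11/41 9/41 9/41

Derivation:
The stationary distribution satisfies pi = pi * P, i.e.:
  pi_A = 1/2*pi_A + 3/10*pi_B + 1/5*pi_C + 1/10*pi_D
  pi_B = 3/10*pi_A + 1/10*pi_B + 1/10*pi_C + 3/5*pi_D
  pi_C = 1/10*pi_A + 3/10*pi_B + 3/10*pi_C + 1/5*pi_D
  pi_D = 1/10*pi_A + 3/10*pi_B + 2/5*pi_C + 1/10*pi_D
with normalization: pi_A + pi_B + pi_C + pi_D = 1.

Using the first 3 balance equations plus normalization, the linear system A*pi = b is:
  [-1/2, 3/10, 1/5, 1/10] . pi = 0
  [3/10, -9/10, 1/10, 3/5] . pi = 0
  [1/10, 3/10, -7/10, 1/5] . pi = 0
  [1, 1, 1, 1] . pi = 1

Solving yields:
  pi_A = 12/41
  pi_B = 11/41
  pi_C = 9/41
  pi_D = 9/41

Verification (pi * P):
  12/41*1/2 + 11/41*3/10 + 9/41*1/5 + 9/41*1/10 = 12/41 = pi_A  (ok)
  12/41*3/10 + 11/41*1/10 + 9/41*1/10 + 9/41*3/5 = 11/41 = pi_B  (ok)
  12/41*1/10 + 11/41*3/10 + 9/41*3/10 + 9/41*1/5 = 9/41 = pi_C  (ok)
  12/41*1/10 + 11/41*3/10 + 9/41*2/5 + 9/41*1/10 = 9/41 = pi_D  (ok)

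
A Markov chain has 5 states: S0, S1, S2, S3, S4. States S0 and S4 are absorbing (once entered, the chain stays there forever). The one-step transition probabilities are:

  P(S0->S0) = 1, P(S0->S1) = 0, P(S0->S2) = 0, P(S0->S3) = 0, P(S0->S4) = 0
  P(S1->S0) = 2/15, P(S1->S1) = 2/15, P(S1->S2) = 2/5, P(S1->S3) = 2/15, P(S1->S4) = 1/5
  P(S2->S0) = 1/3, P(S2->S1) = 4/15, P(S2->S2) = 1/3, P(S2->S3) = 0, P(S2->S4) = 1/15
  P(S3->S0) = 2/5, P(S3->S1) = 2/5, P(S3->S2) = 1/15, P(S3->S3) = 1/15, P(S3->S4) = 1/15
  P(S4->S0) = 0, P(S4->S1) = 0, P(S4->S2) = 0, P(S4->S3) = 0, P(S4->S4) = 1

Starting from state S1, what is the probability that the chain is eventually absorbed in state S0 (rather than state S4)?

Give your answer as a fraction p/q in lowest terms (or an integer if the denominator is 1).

Answer: 415/678

Derivation:
Let a_i = P(absorbed in S0 | start in state i).
Boundary conditions: a_S0 = 1, a_S4 = 0.
For each transient state i, a_i = sum_j P(i->j) * a_j:
  a_S1 = 2/15*a_S0 + 2/15*a_S1 + 2/5*a_S2 + 2/15*a_S3 + 1/5*a_S4
  a_S2 = 1/3*a_S0 + 4/15*a_S1 + 1/3*a_S2 + 0*a_S3 + 1/15*a_S4
  a_S3 = 2/5*a_S0 + 2/5*a_S1 + 1/15*a_S2 + 1/15*a_S3 + 1/15*a_S4

Substituting a_S0 = 1 and a_S4 = 0, rearrange to (I - Q) a = r where r[i] = P(i -> S0):
  [13/15, -2/5, -2/15] . (a_S1, a_S2, a_S3) = 2/15
  [-4/15, 2/3, 0] . (a_S1, a_S2, a_S3) = 1/3
  [-2/5, -1/15, 14/15] . (a_S1, a_S2, a_S3) = 2/5

Solving yields:
  a_S1 = 415/678
  a_S2 = 505/678
  a_S3 = 1009/1356

Starting state is S1, so the absorption probability is a_S1 = 415/678.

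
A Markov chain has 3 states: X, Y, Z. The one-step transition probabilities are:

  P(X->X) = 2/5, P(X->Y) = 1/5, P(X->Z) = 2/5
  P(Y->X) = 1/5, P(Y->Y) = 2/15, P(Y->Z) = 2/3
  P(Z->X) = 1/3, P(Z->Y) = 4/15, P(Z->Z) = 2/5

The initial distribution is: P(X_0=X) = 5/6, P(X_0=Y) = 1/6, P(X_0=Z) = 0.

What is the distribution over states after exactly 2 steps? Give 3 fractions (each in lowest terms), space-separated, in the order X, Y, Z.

Propagating the distribution step by step (d_{t+1} = d_t * P):
d_0 = (X=5/6, Y=1/6, Z=0)
  d_1[X] = 5/6*2/5 + 1/6*1/5 + 0*1/3 = 11/30
  d_1[Y] = 5/6*1/5 + 1/6*2/15 + 0*4/15 = 17/90
  d_1[Z] = 5/6*2/5 + 1/6*2/3 + 0*2/5 = 4/9
d_1 = (X=11/30, Y=17/90, Z=4/9)
  d_2[X] = 11/30*2/5 + 17/90*1/5 + 4/9*1/3 = 449/1350
  d_2[Y] = 11/30*1/5 + 17/90*2/15 + 4/9*4/15 = 293/1350
  d_2[Z] = 11/30*2/5 + 17/90*2/3 + 4/9*2/5 = 304/675
d_2 = (X=449/1350, Y=293/1350, Z=304/675)

Answer: 449/1350 293/1350 304/675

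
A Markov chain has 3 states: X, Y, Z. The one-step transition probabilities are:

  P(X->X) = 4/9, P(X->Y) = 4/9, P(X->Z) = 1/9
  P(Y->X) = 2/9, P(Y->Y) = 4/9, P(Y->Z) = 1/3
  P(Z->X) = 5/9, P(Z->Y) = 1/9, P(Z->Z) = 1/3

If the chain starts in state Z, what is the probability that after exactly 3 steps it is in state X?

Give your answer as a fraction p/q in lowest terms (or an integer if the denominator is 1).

Answer: 287/729

Derivation:
Computing P^3 by repeated multiplication:
P^1 =
  X: [4/9, 4/9, 1/9]
  Y: [2/9, 4/9, 1/3]
  Z: [5/9, 1/9, 1/3]
P^2 =
  X: [29/81, 11/27, 19/81]
  Y: [31/81, 1/3, 23/81]
  Z: [37/81, 1/3, 17/81]
P^3 =
  X: [277/729, 89/243, 185/729]
  Y: [293/729, 85/243, 181/729]
  Z: [287/729, 91/243, 169/729]

(P^3)[Z -> X] = 287/729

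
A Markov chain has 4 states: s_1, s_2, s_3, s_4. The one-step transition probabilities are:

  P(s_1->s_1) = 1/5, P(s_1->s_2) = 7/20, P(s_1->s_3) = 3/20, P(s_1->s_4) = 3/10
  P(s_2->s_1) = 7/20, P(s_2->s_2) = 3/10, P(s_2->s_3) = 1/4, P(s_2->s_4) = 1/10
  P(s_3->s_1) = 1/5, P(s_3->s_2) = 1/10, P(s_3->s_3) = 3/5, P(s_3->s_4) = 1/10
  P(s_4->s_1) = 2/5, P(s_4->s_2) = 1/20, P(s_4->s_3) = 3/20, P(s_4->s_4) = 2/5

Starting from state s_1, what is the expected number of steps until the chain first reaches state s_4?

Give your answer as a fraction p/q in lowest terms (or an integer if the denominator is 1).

Answer: 482/89

Derivation:
Let h_i = expected steps to first reach s_4 from state i.
Boundary: h_s_4 = 0.
First-step equations for the other states:
  h_s_1 = 1 + 1/5*h_s_1 + 7/20*h_s_2 + 3/20*h_s_3 + 3/10*h_s_4
  h_s_2 = 1 + 7/20*h_s_1 + 3/10*h_s_2 + 1/4*h_s_3 + 1/10*h_s_4
  h_s_3 = 1 + 1/5*h_s_1 + 1/10*h_s_2 + 3/5*h_s_3 + 1/10*h_s_4

Substituting h_s_4 = 0 and rearranging gives the linear system (I - Q) h = 1:
  [4/5, -7/20, -3/20] . (h_s_1, h_s_2, h_s_3) = 1
  [-7/20, 7/10, -1/4] . (h_s_1, h_s_2, h_s_3) = 1
  [-1/5, -1/10, 2/5] . (h_s_1, h_s_2, h_s_3) = 1

Solving yields:
  h_s_1 = 482/89
  h_s_2 = 586/89
  h_s_3 = 610/89

Starting state is s_1, so the expected hitting time is h_s_1 = 482/89.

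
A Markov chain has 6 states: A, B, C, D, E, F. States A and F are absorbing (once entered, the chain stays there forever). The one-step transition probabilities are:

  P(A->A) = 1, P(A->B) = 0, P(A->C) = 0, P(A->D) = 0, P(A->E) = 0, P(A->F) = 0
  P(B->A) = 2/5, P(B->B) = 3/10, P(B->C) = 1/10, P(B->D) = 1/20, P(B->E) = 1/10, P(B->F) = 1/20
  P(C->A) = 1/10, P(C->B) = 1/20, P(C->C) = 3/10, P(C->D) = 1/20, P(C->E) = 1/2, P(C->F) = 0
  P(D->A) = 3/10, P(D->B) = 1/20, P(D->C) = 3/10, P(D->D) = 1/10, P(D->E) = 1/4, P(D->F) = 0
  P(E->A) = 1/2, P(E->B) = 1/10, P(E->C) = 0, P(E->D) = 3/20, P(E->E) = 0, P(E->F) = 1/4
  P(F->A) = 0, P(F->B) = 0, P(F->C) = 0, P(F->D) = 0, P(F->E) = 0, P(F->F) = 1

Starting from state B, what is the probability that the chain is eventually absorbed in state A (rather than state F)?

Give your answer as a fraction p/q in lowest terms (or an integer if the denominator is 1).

Answer: 25318/30063

Derivation:
Let a_i = P(absorbed in A | start in state i).
Boundary conditions: a_A = 1, a_F = 0.
For each transient state i, a_i = sum_j P(i->j) * a_j:
  a_B = 2/5*a_A + 3/10*a_B + 1/10*a_C + 1/20*a_D + 1/10*a_E + 1/20*a_F
  a_C = 1/10*a_A + 1/20*a_B + 3/10*a_C + 1/20*a_D + 1/2*a_E + 0*a_F
  a_D = 3/10*a_A + 1/20*a_B + 3/10*a_C + 1/10*a_D + 1/4*a_E + 0*a_F
  a_E = 1/2*a_A + 1/10*a_B + 0*a_C + 3/20*a_D + 0*a_E + 1/4*a_F

Substituting a_A = 1 and a_F = 0, rearrange to (I - Q) a = r where r[i] = P(i -> A):
  [7/10, -1/10, -1/20, -1/10] . (a_B, a_C, a_D, a_E) = 2/5
  [-1/20, 7/10, -1/20, -1/2] . (a_B, a_C, a_D, a_E) = 1/10
  [-1/20, -3/10, 9/10, -1/4] . (a_B, a_C, a_D, a_E) = 3/10
  [-1/10, 0, -3/20, 1] . (a_B, a_C, a_D, a_E) = 1/2

Solving yields:
  a_B = 25318/30063
  a_C = 23123/30063
  a_D = 2278/2733
  a_E = 21322/30063

Starting state is B, so the absorption probability is a_B = 25318/30063.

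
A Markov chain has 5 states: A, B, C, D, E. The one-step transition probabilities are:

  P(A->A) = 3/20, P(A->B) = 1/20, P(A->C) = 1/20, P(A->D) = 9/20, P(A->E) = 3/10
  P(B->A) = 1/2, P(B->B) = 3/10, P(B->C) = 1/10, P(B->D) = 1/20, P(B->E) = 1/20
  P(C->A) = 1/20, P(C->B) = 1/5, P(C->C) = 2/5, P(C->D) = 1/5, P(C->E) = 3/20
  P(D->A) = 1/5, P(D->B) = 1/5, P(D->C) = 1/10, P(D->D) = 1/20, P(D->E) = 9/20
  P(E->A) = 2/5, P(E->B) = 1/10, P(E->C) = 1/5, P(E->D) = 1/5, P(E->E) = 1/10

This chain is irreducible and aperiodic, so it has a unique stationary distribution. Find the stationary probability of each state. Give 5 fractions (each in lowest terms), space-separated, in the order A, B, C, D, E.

The stationary distribution satisfies pi = pi * P, i.e.:
  pi_A = 3/20*pi_A + 1/2*pi_B + 1/20*pi_C + 1/5*pi_D + 2/5*pi_E
  pi_B = 1/20*pi_A + 3/10*pi_B + 1/5*pi_C + 1/5*pi_D + 1/10*pi_E
  pi_C = 1/20*pi_A + 1/10*pi_B + 2/5*pi_C + 1/10*pi_D + 1/5*pi_E
  pi_D = 9/20*pi_A + 1/20*pi_B + 1/5*pi_C + 1/20*pi_D + 1/5*pi_E
  pi_E = 3/10*pi_A + 1/20*pi_B + 3/20*pi_C + 9/20*pi_D + 1/10*pi_E
with normalization: pi_A + pi_B + pi_C + pi_D + pi_E = 1.

Using the first 4 balance equations plus normalization, the linear system A*pi = b is:
  [-17/20, 1/2, 1/20, 1/5, 2/5] . pi = 0
  [1/20, -7/10, 1/5, 1/5, 1/10] . pi = 0
  [1/20, 1/10, -3/5, 1/10, 1/5] . pi = 0
  [9/20, 1/20, 1/5, -19/20, 1/5] . pi = 0
  [1, 1, 1, 1, 1] . pi = 1

Solving yields:
  pi_A = 6332/24827
  pi_B = 63/407
  pi_C = 3890/24827
  pi_D = 5193/24827
  pi_E = 5569/24827

Verification (pi * P):
  6332/24827*3/20 + 63/407*1/2 + 3890/24827*1/20 + 5193/24827*1/5 + 5569/24827*2/5 = 6332/24827 = pi_A  (ok)
  6332/24827*1/20 + 63/407*3/10 + 3890/24827*1/5 + 5193/24827*1/5 + 5569/24827*1/10 = 63/407 = pi_B  (ok)
  6332/24827*1/20 + 63/407*1/10 + 3890/24827*2/5 + 5193/24827*1/10 + 5569/24827*1/5 = 3890/24827 = pi_C  (ok)
  6332/24827*9/20 + 63/407*1/20 + 3890/24827*1/5 + 5193/24827*1/20 + 5569/24827*1/5 = 5193/24827 = pi_D  (ok)
  6332/24827*3/10 + 63/407*1/20 + 3890/24827*3/20 + 5193/24827*9/20 + 5569/24827*1/10 = 5569/24827 = pi_E  (ok)

Answer: 6332/24827 63/407 3890/24827 5193/24827 5569/24827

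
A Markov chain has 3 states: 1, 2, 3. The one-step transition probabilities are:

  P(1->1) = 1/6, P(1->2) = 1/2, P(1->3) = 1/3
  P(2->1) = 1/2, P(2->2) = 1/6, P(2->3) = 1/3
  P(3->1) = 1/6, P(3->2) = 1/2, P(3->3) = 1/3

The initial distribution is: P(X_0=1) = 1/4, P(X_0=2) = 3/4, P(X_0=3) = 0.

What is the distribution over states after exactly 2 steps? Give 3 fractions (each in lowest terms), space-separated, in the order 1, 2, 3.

Propagating the distribution step by step (d_{t+1} = d_t * P):
d_0 = (1=1/4, 2=3/4, 3=0)
  d_1[1] = 1/4*1/6 + 3/4*1/2 + 0*1/6 = 5/12
  d_1[2] = 1/4*1/2 + 3/4*1/6 + 0*1/2 = 1/4
  d_1[3] = 1/4*1/3 + 3/4*1/3 + 0*1/3 = 1/3
d_1 = (1=5/12, 2=1/4, 3=1/3)
  d_2[1] = 5/12*1/6 + 1/4*1/2 + 1/3*1/6 = 1/4
  d_2[2] = 5/12*1/2 + 1/4*1/6 + 1/3*1/2 = 5/12
  d_2[3] = 5/12*1/3 + 1/4*1/3 + 1/3*1/3 = 1/3
d_2 = (1=1/4, 2=5/12, 3=1/3)

Answer: 1/4 5/12 1/3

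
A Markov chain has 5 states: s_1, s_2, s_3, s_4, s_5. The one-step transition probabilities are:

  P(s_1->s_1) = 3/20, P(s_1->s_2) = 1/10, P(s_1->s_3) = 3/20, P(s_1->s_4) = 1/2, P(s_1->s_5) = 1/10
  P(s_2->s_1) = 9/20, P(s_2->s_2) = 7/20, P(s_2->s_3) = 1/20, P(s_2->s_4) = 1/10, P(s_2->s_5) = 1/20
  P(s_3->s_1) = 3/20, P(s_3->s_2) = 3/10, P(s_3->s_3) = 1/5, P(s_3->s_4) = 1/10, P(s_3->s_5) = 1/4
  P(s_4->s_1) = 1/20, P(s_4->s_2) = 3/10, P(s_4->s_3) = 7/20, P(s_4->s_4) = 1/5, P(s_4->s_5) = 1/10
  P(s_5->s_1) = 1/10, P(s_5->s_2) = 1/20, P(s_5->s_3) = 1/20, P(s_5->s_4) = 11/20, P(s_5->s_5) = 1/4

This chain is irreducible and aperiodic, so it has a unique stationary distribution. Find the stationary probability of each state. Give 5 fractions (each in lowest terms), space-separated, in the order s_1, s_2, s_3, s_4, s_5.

The stationary distribution satisfies pi = pi * P, i.e.:
  pi_s_1 = 3/20*pi_s_1 + 9/20*pi_s_2 + 3/20*pi_s_3 + 1/20*pi_s_4 + 1/10*pi_s_5
  pi_s_2 = 1/10*pi_s_1 + 7/20*pi_s_2 + 3/10*pi_s_3 + 3/10*pi_s_4 + 1/20*pi_s_5
  pi_s_3 = 3/20*pi_s_1 + 1/20*pi_s_2 + 1/5*pi_s_3 + 7/20*pi_s_4 + 1/20*pi_s_5
  pi_s_4 = 1/2*pi_s_1 + 1/10*pi_s_2 + 1/10*pi_s_3 + 1/5*pi_s_4 + 11/20*pi_s_5
  pi_s_5 = 1/10*pi_s_1 + 1/20*pi_s_2 + 1/4*pi_s_3 + 1/10*pi_s_4 + 1/4*pi_s_5
with normalization: pi_s_1 + pi_s_2 + pi_s_3 + pi_s_4 + pi_s_5 = 1.

Using the first 4 balance equations plus normalization, the linear system A*pi = b is:
  [-17/20, 9/20, 3/20, 1/20, 1/10] . pi = 0
  [1/10, -13/20, 3/10, 3/10, 1/20] . pi = 0
  [3/20, 1/20, -4/5, 7/20, 1/20] . pi = 0
  [1/2, 1/10, 1/10, -4/5, 11/20] . pi = 0
  [1, 1, 1, 1, 1] . pi = 1

Solving yields:
  pi_s_1 = 9503/50212
  pi_s_2 = 18125/75318
  pi_s_3 = 2180/12553
  pi_s_4 = 39511/150636
  pi_s_5 = 10103/75318

Verification (pi * P):
  9503/50212*3/20 + 18125/75318*9/20 + 2180/12553*3/20 + 39511/150636*1/20 + 10103/75318*1/10 = 9503/50212 = pi_s_1  (ok)
  9503/50212*1/10 + 18125/75318*7/20 + 2180/12553*3/10 + 39511/150636*3/10 + 10103/75318*1/20 = 18125/75318 = pi_s_2  (ok)
  9503/50212*3/20 + 18125/75318*1/20 + 2180/12553*1/5 + 39511/150636*7/20 + 10103/75318*1/20 = 2180/12553 = pi_s_3  (ok)
  9503/50212*1/2 + 18125/75318*1/10 + 2180/12553*1/10 + 39511/150636*1/5 + 10103/75318*11/20 = 39511/150636 = pi_s_4  (ok)
  9503/50212*1/10 + 18125/75318*1/20 + 2180/12553*1/4 + 39511/150636*1/10 + 10103/75318*1/4 = 10103/75318 = pi_s_5  (ok)

Answer: 9503/50212 18125/75318 2180/12553 39511/150636 10103/75318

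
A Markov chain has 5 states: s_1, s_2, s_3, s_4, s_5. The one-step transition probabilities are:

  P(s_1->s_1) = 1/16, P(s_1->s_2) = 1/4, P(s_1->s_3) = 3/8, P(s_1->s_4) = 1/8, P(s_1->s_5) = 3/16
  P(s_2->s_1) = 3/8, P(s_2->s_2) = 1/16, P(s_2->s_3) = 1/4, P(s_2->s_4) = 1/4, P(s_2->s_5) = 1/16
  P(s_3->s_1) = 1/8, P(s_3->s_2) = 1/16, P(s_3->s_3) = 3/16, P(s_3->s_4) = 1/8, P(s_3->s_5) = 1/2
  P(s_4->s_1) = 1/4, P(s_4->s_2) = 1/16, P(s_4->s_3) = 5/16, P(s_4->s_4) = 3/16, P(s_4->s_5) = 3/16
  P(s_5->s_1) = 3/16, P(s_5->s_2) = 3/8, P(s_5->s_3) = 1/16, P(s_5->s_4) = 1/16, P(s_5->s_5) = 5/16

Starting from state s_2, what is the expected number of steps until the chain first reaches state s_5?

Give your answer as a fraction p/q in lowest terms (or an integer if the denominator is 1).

Let h_i = expected steps to first reach s_5 from state i.
Boundary: h_s_5 = 0.
First-step equations for the other states:
  h_s_1 = 1 + 1/16*h_s_1 + 1/4*h_s_2 + 3/8*h_s_3 + 1/8*h_s_4 + 3/16*h_s_5
  h_s_2 = 1 + 3/8*h_s_1 + 1/16*h_s_2 + 1/4*h_s_3 + 1/4*h_s_4 + 1/16*h_s_5
  h_s_3 = 1 + 1/8*h_s_1 + 1/16*h_s_2 + 3/16*h_s_3 + 1/8*h_s_4 + 1/2*h_s_5
  h_s_4 = 1 + 1/4*h_s_1 + 1/16*h_s_2 + 5/16*h_s_3 + 3/16*h_s_4 + 3/16*h_s_5

Substituting h_s_5 = 0 and rearranging gives the linear system (I - Q) h = 1:
  [15/16, -1/4, -3/8, -1/8] . (h_s_1, h_s_2, h_s_3, h_s_4) = 1
  [-3/8, 15/16, -1/4, -1/4] . (h_s_1, h_s_2, h_s_3, h_s_4) = 1
  [-1/8, -1/16, 13/16, -1/8] . (h_s_1, h_s_2, h_s_3, h_s_4) = 1
  [-1/4, -1/16, -5/16, 13/16] . (h_s_1, h_s_2, h_s_3, h_s_4) = 1

Solving yields:
  h_s_1 = 86928/22735
  h_s_2 = 98608/22735
  h_s_3 = 62208/22735
  h_s_4 = 17248/4547

Starting state is s_2, so the expected hitting time is h_s_2 = 98608/22735.

Answer: 98608/22735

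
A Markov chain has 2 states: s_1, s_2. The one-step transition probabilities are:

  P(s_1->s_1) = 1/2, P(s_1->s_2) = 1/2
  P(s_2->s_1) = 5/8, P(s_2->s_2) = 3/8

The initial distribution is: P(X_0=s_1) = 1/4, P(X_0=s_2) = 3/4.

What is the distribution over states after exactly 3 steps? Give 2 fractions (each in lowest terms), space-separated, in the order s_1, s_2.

Answer: 1139/2048 909/2048

Derivation:
Propagating the distribution step by step (d_{t+1} = d_t * P):
d_0 = (s_1=1/4, s_2=3/4)
  d_1[s_1] = 1/4*1/2 + 3/4*5/8 = 19/32
  d_1[s_2] = 1/4*1/2 + 3/4*3/8 = 13/32
d_1 = (s_1=19/32, s_2=13/32)
  d_2[s_1] = 19/32*1/2 + 13/32*5/8 = 141/256
  d_2[s_2] = 19/32*1/2 + 13/32*3/8 = 115/256
d_2 = (s_1=141/256, s_2=115/256)
  d_3[s_1] = 141/256*1/2 + 115/256*5/8 = 1139/2048
  d_3[s_2] = 141/256*1/2 + 115/256*3/8 = 909/2048
d_3 = (s_1=1139/2048, s_2=909/2048)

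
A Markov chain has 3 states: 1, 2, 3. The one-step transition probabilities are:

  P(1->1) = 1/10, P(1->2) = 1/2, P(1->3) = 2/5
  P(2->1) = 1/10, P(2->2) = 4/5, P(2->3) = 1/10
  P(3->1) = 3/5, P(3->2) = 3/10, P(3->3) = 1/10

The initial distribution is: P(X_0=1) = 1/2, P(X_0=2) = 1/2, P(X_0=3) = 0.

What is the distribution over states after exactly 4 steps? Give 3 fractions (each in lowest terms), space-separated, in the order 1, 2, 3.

Propagating the distribution step by step (d_{t+1} = d_t * P):
d_0 = (1=1/2, 2=1/2, 3=0)
  d_1[1] = 1/2*1/10 + 1/2*1/10 + 0*3/5 = 1/10
  d_1[2] = 1/2*1/2 + 1/2*4/5 + 0*3/10 = 13/20
  d_1[3] = 1/2*2/5 + 1/2*1/10 + 0*1/10 = 1/4
d_1 = (1=1/10, 2=13/20, 3=1/4)
  d_2[1] = 1/10*1/10 + 13/20*1/10 + 1/4*3/5 = 9/40
  d_2[2] = 1/10*1/2 + 13/20*4/5 + 1/4*3/10 = 129/200
  d_2[3] = 1/10*2/5 + 13/20*1/10 + 1/4*1/10 = 13/100
d_2 = (1=9/40, 2=129/200, 3=13/100)
  d_3[1] = 9/40*1/10 + 129/200*1/10 + 13/100*3/5 = 33/200
  d_3[2] = 9/40*1/2 + 129/200*4/5 + 13/100*3/10 = 267/400
  d_3[3] = 9/40*2/5 + 129/200*1/10 + 13/100*1/10 = 67/400
d_3 = (1=33/200, 2=267/400, 3=67/400)
  d_4[1] = 33/200*1/10 + 267/400*1/10 + 67/400*3/5 = 147/800
  d_4[2] = 33/200*1/2 + 267/400*4/5 + 67/400*3/10 = 2667/4000
  d_4[3] = 33/200*2/5 + 267/400*1/10 + 67/400*1/10 = 299/2000
d_4 = (1=147/800, 2=2667/4000, 3=299/2000)

Answer: 147/800 2667/4000 299/2000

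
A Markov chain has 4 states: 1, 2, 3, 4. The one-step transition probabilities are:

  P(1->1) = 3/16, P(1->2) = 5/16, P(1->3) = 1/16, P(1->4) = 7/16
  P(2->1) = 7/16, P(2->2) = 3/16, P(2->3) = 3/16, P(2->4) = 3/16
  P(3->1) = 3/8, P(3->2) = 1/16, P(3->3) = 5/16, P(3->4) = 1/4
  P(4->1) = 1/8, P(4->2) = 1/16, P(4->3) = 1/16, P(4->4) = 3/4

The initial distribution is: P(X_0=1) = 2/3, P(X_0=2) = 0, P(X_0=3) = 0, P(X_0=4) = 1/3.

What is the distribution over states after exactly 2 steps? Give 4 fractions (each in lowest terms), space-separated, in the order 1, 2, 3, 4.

Propagating the distribution step by step (d_{t+1} = d_t * P):
d_0 = (1=2/3, 2=0, 3=0, 4=1/3)
  d_1[1] = 2/3*3/16 + 0*7/16 + 0*3/8 + 1/3*1/8 = 1/6
  d_1[2] = 2/3*5/16 + 0*3/16 + 0*1/16 + 1/3*1/16 = 11/48
  d_1[3] = 2/3*1/16 + 0*3/16 + 0*5/16 + 1/3*1/16 = 1/16
  d_1[4] = 2/3*7/16 + 0*3/16 + 0*1/4 + 1/3*3/4 = 13/24
d_1 = (1=1/6, 2=11/48, 3=1/16, 4=13/24)
  d_2[1] = 1/6*3/16 + 11/48*7/16 + 1/16*3/8 + 13/24*1/8 = 57/256
  d_2[2] = 1/6*5/16 + 11/48*3/16 + 1/16*1/16 + 13/24*1/16 = 17/128
  d_2[3] = 1/6*1/16 + 11/48*3/16 + 1/16*5/16 + 13/24*1/16 = 41/384
  d_2[4] = 1/6*7/16 + 11/48*3/16 + 1/16*1/4 + 13/24*3/4 = 413/768
d_2 = (1=57/256, 2=17/128, 3=41/384, 4=413/768)

Answer: 57/256 17/128 41/384 413/768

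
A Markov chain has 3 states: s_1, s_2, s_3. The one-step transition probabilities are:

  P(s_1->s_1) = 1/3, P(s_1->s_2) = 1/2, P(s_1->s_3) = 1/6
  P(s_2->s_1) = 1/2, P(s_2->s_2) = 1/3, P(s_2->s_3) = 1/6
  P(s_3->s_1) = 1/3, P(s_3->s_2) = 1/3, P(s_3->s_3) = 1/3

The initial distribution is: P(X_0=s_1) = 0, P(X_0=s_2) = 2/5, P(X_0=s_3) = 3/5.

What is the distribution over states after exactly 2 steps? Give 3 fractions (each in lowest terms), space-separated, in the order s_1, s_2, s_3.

Answer: 7/18 2/5 19/90

Derivation:
Propagating the distribution step by step (d_{t+1} = d_t * P):
d_0 = (s_1=0, s_2=2/5, s_3=3/5)
  d_1[s_1] = 0*1/3 + 2/5*1/2 + 3/5*1/3 = 2/5
  d_1[s_2] = 0*1/2 + 2/5*1/3 + 3/5*1/3 = 1/3
  d_1[s_3] = 0*1/6 + 2/5*1/6 + 3/5*1/3 = 4/15
d_1 = (s_1=2/5, s_2=1/3, s_3=4/15)
  d_2[s_1] = 2/5*1/3 + 1/3*1/2 + 4/15*1/3 = 7/18
  d_2[s_2] = 2/5*1/2 + 1/3*1/3 + 4/15*1/3 = 2/5
  d_2[s_3] = 2/5*1/6 + 1/3*1/6 + 4/15*1/3 = 19/90
d_2 = (s_1=7/18, s_2=2/5, s_3=19/90)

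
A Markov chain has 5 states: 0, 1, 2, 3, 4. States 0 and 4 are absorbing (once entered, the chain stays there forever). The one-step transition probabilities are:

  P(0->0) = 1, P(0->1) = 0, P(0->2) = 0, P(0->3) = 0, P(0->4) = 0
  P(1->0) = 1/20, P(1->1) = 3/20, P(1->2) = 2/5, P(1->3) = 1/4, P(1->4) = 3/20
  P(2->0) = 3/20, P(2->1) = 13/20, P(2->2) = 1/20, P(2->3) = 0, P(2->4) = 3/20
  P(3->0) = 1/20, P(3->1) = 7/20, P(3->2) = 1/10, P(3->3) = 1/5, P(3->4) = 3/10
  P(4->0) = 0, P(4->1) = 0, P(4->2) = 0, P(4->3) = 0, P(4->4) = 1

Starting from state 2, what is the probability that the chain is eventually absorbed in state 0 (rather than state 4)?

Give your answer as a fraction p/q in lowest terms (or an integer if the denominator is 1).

Answer: 328/903

Derivation:
Let a_i = P(absorbed in 0 | start in state i).
Boundary conditions: a_0 = 1, a_4 = 0.
For each transient state i, a_i = sum_j P(i->j) * a_j:
  a_1 = 1/20*a_0 + 3/20*a_1 + 2/5*a_2 + 1/4*a_3 + 3/20*a_4
  a_2 = 3/20*a_0 + 13/20*a_1 + 1/20*a_2 + 0*a_3 + 3/20*a_4
  a_3 = 1/20*a_0 + 7/20*a_1 + 1/10*a_2 + 1/5*a_3 + 3/10*a_4

Substituting a_0 = 1 and a_4 = 0, rearrange to (I - Q) a = r where r[i] = P(i -> 0):
  [17/20, -2/5, -1/4] . (a_1, a_2, a_3) = 1/20
  [-13/20, 19/20, 0] . (a_1, a_2, a_3) = 3/20
  [-7/20, -1/10, 4/5] . (a_1, a_2, a_3) = 1/20

Solving yields:
  a_1 = 271/903
  a_2 = 328/903
  a_3 = 72/301

Starting state is 2, so the absorption probability is a_2 = 328/903.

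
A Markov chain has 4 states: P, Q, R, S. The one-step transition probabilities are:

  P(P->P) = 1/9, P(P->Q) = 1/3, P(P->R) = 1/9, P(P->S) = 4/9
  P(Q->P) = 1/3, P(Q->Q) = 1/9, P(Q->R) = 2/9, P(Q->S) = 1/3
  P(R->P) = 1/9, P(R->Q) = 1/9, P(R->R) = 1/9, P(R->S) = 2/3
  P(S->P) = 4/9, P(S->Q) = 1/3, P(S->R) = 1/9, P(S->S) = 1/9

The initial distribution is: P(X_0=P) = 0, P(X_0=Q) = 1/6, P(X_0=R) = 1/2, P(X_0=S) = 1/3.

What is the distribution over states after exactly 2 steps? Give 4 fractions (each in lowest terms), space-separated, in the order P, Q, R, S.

Propagating the distribution step by step (d_{t+1} = d_t * P):
d_0 = (P=0, Q=1/6, R=1/2, S=1/3)
  d_1[P] = 0*1/9 + 1/6*1/3 + 1/2*1/9 + 1/3*4/9 = 7/27
  d_1[Q] = 0*1/3 + 1/6*1/9 + 1/2*1/9 + 1/3*1/3 = 5/27
  d_1[R] = 0*1/9 + 1/6*2/9 + 1/2*1/9 + 1/3*1/9 = 7/54
  d_1[S] = 0*4/9 + 1/6*1/3 + 1/2*2/3 + 1/3*1/9 = 23/54
d_1 = (P=7/27, Q=5/27, R=7/54, S=23/54)
  d_2[P] = 7/27*1/9 + 5/27*1/3 + 7/54*1/9 + 23/54*4/9 = 143/486
  d_2[Q] = 7/27*1/3 + 5/27*1/9 + 7/54*1/9 + 23/54*1/3 = 64/243
  d_2[R] = 7/27*1/9 + 5/27*2/9 + 7/54*1/9 + 23/54*1/9 = 32/243
  d_2[S] = 7/27*4/9 + 5/27*1/3 + 7/54*2/3 + 23/54*1/9 = 151/486
d_2 = (P=143/486, Q=64/243, R=32/243, S=151/486)

Answer: 143/486 64/243 32/243 151/486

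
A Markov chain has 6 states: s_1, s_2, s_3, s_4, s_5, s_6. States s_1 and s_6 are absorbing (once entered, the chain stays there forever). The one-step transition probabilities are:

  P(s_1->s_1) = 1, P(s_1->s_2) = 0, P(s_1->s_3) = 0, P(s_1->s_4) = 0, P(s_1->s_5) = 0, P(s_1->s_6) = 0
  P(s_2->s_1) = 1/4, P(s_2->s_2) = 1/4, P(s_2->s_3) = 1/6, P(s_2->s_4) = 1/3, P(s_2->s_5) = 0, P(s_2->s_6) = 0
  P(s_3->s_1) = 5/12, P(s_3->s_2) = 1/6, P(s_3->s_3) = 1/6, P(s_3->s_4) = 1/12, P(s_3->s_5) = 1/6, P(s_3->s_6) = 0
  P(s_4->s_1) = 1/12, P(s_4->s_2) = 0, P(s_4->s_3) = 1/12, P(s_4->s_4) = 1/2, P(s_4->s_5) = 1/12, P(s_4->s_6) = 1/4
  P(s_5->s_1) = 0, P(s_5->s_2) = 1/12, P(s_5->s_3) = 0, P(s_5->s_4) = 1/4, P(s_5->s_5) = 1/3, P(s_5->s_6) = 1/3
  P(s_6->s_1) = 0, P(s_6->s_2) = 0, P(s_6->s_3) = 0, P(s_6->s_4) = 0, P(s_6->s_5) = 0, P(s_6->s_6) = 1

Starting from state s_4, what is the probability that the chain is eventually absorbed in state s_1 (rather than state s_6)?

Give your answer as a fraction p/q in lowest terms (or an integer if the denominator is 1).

Answer: 569/1803

Derivation:
Let a_i = P(absorbed in s_1 | start in state i).
Boundary conditions: a_s_1 = 1, a_s_6 = 0.
For each transient state i, a_i = sum_j P(i->j) * a_j:
  a_s_2 = 1/4*a_s_1 + 1/4*a_s_2 + 1/6*a_s_3 + 1/3*a_s_4 + 0*a_s_5 + 0*a_s_6
  a_s_3 = 5/12*a_s_1 + 1/6*a_s_2 + 1/6*a_s_3 + 1/12*a_s_4 + 1/6*a_s_5 + 0*a_s_6
  a_s_4 = 1/12*a_s_1 + 0*a_s_2 + 1/12*a_s_3 + 1/2*a_s_4 + 1/12*a_s_5 + 1/4*a_s_6
  a_s_5 = 0*a_s_1 + 1/12*a_s_2 + 0*a_s_3 + 1/4*a_s_4 + 1/3*a_s_5 + 1/3*a_s_6

Substituting a_s_1 = 1 and a_s_6 = 0, rearrange to (I - Q) a = r where r[i] = P(i -> s_1):
  [3/4, -1/6, -1/3, 0] . (a_s_2, a_s_3, a_s_4, a_s_5) = 1/4
  [-1/6, 5/6, -1/12, -1/6] . (a_s_2, a_s_3, a_s_4, a_s_5) = 5/12
  [0, -1/12, 1/2, -1/12] . (a_s_2, a_s_3, a_s_4, a_s_5) = 1/12
  [-1/12, 0, -1/4, 2/3] . (a_s_2, a_s_3, a_s_4, a_s_5) = 0

Solving yields:
  a_s_2 = 1133/1803
  a_s_3 = 1256/1803
  a_s_4 = 569/1803
  a_s_5 = 355/1803

Starting state is s_4, so the absorption probability is a_s_4 = 569/1803.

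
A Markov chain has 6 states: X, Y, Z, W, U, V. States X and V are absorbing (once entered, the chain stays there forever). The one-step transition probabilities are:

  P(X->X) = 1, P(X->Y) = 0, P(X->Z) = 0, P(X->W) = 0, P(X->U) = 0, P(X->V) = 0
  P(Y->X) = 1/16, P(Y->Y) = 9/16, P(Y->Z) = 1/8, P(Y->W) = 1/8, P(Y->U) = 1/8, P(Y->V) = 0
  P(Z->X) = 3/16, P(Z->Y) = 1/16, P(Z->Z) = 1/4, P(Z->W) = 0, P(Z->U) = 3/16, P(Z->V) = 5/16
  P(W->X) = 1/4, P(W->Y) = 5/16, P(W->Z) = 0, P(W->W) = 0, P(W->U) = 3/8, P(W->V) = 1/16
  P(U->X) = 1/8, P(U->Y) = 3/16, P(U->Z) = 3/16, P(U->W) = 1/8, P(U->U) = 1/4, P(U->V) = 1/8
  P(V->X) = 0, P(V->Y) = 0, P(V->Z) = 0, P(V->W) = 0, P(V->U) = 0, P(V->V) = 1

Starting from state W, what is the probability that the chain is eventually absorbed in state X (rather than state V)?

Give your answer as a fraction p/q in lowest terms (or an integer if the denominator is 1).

Let a_i = P(absorbed in X | start in state i).
Boundary conditions: a_X = 1, a_V = 0.
For each transient state i, a_i = sum_j P(i->j) * a_j:
  a_Y = 1/16*a_X + 9/16*a_Y + 1/8*a_Z + 1/8*a_W + 1/8*a_U + 0*a_V
  a_Z = 3/16*a_X + 1/16*a_Y + 1/4*a_Z + 0*a_W + 3/16*a_U + 5/16*a_V
  a_W = 1/4*a_X + 5/16*a_Y + 0*a_Z + 0*a_W + 3/8*a_U + 1/16*a_V
  a_U = 1/8*a_X + 3/16*a_Y + 3/16*a_Z + 1/8*a_W + 1/4*a_U + 1/8*a_V

Substituting a_X = 1 and a_V = 0, rearrange to (I - Q) a = r where r[i] = P(i -> X):
  [7/16, -1/8, -1/8, -1/8] . (a_Y, a_Z, a_W, a_U) = 1/16
  [-1/16, 3/4, 0, -3/16] . (a_Y, a_Z, a_W, a_U) = 3/16
  [-5/16, 0, 1, -3/8] . (a_Y, a_Z, a_W, a_U) = 1/4
  [-3/16, -3/16, -1/8, 3/4] . (a_Y, a_Z, a_W, a_U) = 1/8

Solving yields:
  a_Y = 1010/1683
  a_Z = 2185/5049
  a_W = 2143/3366
  a_U = 2681/5049

Starting state is W, so the absorption probability is a_W = 2143/3366.

Answer: 2143/3366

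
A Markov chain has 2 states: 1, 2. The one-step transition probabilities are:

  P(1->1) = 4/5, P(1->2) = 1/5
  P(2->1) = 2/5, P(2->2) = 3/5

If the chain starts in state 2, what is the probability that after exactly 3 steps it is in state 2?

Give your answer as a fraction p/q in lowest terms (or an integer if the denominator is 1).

Computing P^3 by repeated multiplication:
P^1 =
  1: [4/5, 1/5]
  2: [2/5, 3/5]
P^2 =
  1: [18/25, 7/25]
  2: [14/25, 11/25]
P^3 =
  1: [86/125, 39/125]
  2: [78/125, 47/125]

(P^3)[2 -> 2] = 47/125

Answer: 47/125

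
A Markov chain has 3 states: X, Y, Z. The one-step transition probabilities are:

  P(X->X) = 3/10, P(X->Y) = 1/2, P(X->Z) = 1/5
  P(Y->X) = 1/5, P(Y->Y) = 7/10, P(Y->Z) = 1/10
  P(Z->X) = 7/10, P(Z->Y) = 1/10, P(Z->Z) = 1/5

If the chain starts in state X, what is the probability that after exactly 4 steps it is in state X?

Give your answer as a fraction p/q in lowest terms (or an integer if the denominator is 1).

Answer: 381/1250

Derivation:
Computing P^4 by repeated multiplication:
P^1 =
  X: [3/10, 1/2, 1/5]
  Y: [1/5, 7/10, 1/10]
  Z: [7/10, 1/10, 1/5]
P^2 =
  X: [33/100, 13/25, 3/20]
  Y: [27/100, 3/5, 13/100]
  Z: [37/100, 11/25, 19/100]
P^3 =
  X: [77/250, 68/125, 37/250]
  Y: [73/250, 71/125, 7/50]
  Z: [83/250, 64/125, 39/250]
P^4 =
  X: [381/1250, 687/1250, 91/625]
  Y: [187/625, 697/1250, 179/1250]
  Z: [389/1250, 27/50, 93/625]

(P^4)[X -> X] = 381/1250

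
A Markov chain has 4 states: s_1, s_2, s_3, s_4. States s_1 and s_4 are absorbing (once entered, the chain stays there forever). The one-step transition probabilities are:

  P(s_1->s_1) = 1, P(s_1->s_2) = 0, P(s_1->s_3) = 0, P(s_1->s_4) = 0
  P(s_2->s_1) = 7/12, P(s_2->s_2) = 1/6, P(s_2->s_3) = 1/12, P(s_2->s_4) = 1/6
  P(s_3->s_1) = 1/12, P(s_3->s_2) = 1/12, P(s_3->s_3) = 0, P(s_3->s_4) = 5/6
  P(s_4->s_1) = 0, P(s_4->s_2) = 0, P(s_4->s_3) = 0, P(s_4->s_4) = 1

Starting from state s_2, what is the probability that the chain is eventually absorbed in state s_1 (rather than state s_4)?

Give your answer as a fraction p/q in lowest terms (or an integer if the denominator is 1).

Answer: 5/7

Derivation:
Let a_i = P(absorbed in s_1 | start in state i).
Boundary conditions: a_s_1 = 1, a_s_4 = 0.
For each transient state i, a_i = sum_j P(i->j) * a_j:
  a_s_2 = 7/12*a_s_1 + 1/6*a_s_2 + 1/12*a_s_3 + 1/6*a_s_4
  a_s_3 = 1/12*a_s_1 + 1/12*a_s_2 + 0*a_s_3 + 5/6*a_s_4

Substituting a_s_1 = 1 and a_s_4 = 0, rearrange to (I - Q) a = r where r[i] = P(i -> s_1):
  [5/6, -1/12] . (a_s_2, a_s_3) = 7/12
  [-1/12, 1] . (a_s_2, a_s_3) = 1/12

Solving yields:
  a_s_2 = 5/7
  a_s_3 = 1/7

Starting state is s_2, so the absorption probability is a_s_2 = 5/7.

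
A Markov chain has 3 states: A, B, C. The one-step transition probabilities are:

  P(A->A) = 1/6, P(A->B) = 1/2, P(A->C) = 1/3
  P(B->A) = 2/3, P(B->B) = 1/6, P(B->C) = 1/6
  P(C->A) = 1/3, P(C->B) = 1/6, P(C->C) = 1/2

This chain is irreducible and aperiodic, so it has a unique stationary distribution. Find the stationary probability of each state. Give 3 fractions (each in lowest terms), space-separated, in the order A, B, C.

Answer: 7/19 11/38 13/38

Derivation:
The stationary distribution satisfies pi = pi * P, i.e.:
  pi_A = 1/6*pi_A + 2/3*pi_B + 1/3*pi_C
  pi_B = 1/2*pi_A + 1/6*pi_B + 1/6*pi_C
  pi_C = 1/3*pi_A + 1/6*pi_B + 1/2*pi_C
with normalization: pi_A + pi_B + pi_C = 1.

Using the first 2 balance equations plus normalization, the linear system A*pi = b is:
  [-5/6, 2/3, 1/3] . pi = 0
  [1/2, -5/6, 1/6] . pi = 0
  [1, 1, 1] . pi = 1

Solving yields:
  pi_A = 7/19
  pi_B = 11/38
  pi_C = 13/38

Verification (pi * P):
  7/19*1/6 + 11/38*2/3 + 13/38*1/3 = 7/19 = pi_A  (ok)
  7/19*1/2 + 11/38*1/6 + 13/38*1/6 = 11/38 = pi_B  (ok)
  7/19*1/3 + 11/38*1/6 + 13/38*1/2 = 13/38 = pi_C  (ok)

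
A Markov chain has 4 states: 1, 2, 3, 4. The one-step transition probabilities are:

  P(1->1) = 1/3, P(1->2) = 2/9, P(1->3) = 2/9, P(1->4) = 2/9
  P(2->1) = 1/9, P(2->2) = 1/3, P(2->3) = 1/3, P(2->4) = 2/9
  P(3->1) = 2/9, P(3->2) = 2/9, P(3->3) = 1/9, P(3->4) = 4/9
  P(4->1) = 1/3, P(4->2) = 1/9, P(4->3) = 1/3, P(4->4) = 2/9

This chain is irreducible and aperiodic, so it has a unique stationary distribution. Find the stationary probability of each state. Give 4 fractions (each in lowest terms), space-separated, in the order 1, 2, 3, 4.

Answer: 91/353 76/353 88/353 98/353

Derivation:
The stationary distribution satisfies pi = pi * P, i.e.:
  pi_1 = 1/3*pi_1 + 1/9*pi_2 + 2/9*pi_3 + 1/3*pi_4
  pi_2 = 2/9*pi_1 + 1/3*pi_2 + 2/9*pi_3 + 1/9*pi_4
  pi_3 = 2/9*pi_1 + 1/3*pi_2 + 1/9*pi_3 + 1/3*pi_4
  pi_4 = 2/9*pi_1 + 2/9*pi_2 + 4/9*pi_3 + 2/9*pi_4
with normalization: pi_1 + pi_2 + pi_3 + pi_4 = 1.

Using the first 3 balance equations plus normalization, the linear system A*pi = b is:
  [-2/3, 1/9, 2/9, 1/3] . pi = 0
  [2/9, -2/3, 2/9, 1/9] . pi = 0
  [2/9, 1/3, -8/9, 1/3] . pi = 0
  [1, 1, 1, 1] . pi = 1

Solving yields:
  pi_1 = 91/353
  pi_2 = 76/353
  pi_3 = 88/353
  pi_4 = 98/353

Verification (pi * P):
  91/353*1/3 + 76/353*1/9 + 88/353*2/9 + 98/353*1/3 = 91/353 = pi_1  (ok)
  91/353*2/9 + 76/353*1/3 + 88/353*2/9 + 98/353*1/9 = 76/353 = pi_2  (ok)
  91/353*2/9 + 76/353*1/3 + 88/353*1/9 + 98/353*1/3 = 88/353 = pi_3  (ok)
  91/353*2/9 + 76/353*2/9 + 88/353*4/9 + 98/353*2/9 = 98/353 = pi_4  (ok)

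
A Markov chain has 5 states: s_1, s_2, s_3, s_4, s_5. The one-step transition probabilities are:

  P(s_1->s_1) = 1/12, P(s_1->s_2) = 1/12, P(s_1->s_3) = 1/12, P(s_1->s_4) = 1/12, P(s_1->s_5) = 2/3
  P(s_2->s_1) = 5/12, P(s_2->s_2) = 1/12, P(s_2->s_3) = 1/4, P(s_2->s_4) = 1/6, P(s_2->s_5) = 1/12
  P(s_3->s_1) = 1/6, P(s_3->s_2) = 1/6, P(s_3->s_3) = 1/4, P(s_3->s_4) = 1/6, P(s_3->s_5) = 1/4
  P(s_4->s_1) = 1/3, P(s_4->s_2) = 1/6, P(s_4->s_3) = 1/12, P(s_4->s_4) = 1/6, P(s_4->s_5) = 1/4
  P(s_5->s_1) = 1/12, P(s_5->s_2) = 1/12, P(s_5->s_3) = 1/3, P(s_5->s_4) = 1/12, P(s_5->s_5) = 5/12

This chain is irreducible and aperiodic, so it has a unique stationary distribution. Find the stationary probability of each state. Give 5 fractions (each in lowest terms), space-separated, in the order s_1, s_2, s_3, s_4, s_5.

The stationary distribution satisfies pi = pi * P, i.e.:
  pi_s_1 = 1/12*pi_s_1 + 5/12*pi_s_2 + 1/6*pi_s_3 + 1/3*pi_s_4 + 1/12*pi_s_5
  pi_s_2 = 1/12*pi_s_1 + 1/12*pi_s_2 + 1/6*pi_s_3 + 1/6*pi_s_4 + 1/12*pi_s_5
  pi_s_3 = 1/12*pi_s_1 + 1/4*pi_s_2 + 1/4*pi_s_3 + 1/12*pi_s_4 + 1/3*pi_s_5
  pi_s_4 = 1/12*pi_s_1 + 1/6*pi_s_2 + 1/6*pi_s_3 + 1/6*pi_s_4 + 1/12*pi_s_5
  pi_s_5 = 2/3*pi_s_1 + 1/12*pi_s_2 + 1/4*pi_s_3 + 1/4*pi_s_4 + 5/12*pi_s_5
with normalization: pi_s_1 + pi_s_2 + pi_s_3 + pi_s_4 + pi_s_5 = 1.

Using the first 4 balance equations plus normalization, the linear system A*pi = b is:
  [-11/12, 5/12, 1/6, 1/3, 1/12] . pi = 0
  [1/12, -11/12, 1/6, 1/6, 1/12] . pi = 0
  [1/12, 1/4, -3/4, 1/12, 1/3] . pi = 0
  [1/12, 1/6, 1/6, -5/6, 1/12] . pi = 0
  [1, 1, 1, 1, 1] . pi = 1

Solving yields:
  pi_s_1 = 1853/10851
  pi_s_2 = 408/3617
  pi_s_3 = 837/3617
  pi_s_4 = 442/3617
  pi_s_5 = 3937/10851

Verification (pi * P):
  1853/10851*1/12 + 408/3617*5/12 + 837/3617*1/6 + 442/3617*1/3 + 3937/10851*1/12 = 1853/10851 = pi_s_1  (ok)
  1853/10851*1/12 + 408/3617*1/12 + 837/3617*1/6 + 442/3617*1/6 + 3937/10851*1/12 = 408/3617 = pi_s_2  (ok)
  1853/10851*1/12 + 408/3617*1/4 + 837/3617*1/4 + 442/3617*1/12 + 3937/10851*1/3 = 837/3617 = pi_s_3  (ok)
  1853/10851*1/12 + 408/3617*1/6 + 837/3617*1/6 + 442/3617*1/6 + 3937/10851*1/12 = 442/3617 = pi_s_4  (ok)
  1853/10851*2/3 + 408/3617*1/12 + 837/3617*1/4 + 442/3617*1/4 + 3937/10851*5/12 = 3937/10851 = pi_s_5  (ok)

Answer: 1853/10851 408/3617 837/3617 442/3617 3937/10851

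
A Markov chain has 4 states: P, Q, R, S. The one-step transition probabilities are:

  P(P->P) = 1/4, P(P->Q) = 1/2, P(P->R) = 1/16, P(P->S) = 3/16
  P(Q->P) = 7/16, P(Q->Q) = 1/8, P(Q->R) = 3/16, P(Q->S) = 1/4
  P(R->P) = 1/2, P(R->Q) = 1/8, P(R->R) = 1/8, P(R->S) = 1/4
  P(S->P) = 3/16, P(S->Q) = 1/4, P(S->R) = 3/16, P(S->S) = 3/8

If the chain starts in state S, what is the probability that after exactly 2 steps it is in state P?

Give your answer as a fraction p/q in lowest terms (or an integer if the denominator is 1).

Computing P^2 by repeated multiplication:
P^1 =
  P: [1/4, 1/2, 1/16, 3/16]
  Q: [7/16, 1/8, 3/16, 1/4]
  R: [1/2, 1/8, 1/8, 1/4]
  S: [3/16, 1/4, 3/16, 3/8]
P^2 =
  P: [89/256, 31/128, 39/256, 33/128]
  Q: [39/128, 41/128, 31/256, 65/256]
  R: [37/128, 11/32, 15/128, 1/4]
  S: [41/128, 31/128, 39/256, 73/256]

(P^2)[S -> P] = 41/128

Answer: 41/128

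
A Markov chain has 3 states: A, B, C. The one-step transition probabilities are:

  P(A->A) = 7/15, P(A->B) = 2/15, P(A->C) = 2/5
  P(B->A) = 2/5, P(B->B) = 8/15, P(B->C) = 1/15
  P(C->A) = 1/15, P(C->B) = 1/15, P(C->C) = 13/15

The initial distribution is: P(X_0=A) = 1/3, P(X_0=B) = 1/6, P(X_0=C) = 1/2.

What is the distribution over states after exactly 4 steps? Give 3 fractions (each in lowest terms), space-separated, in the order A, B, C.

Answer: 61693/303750 15587/101250 97648/151875

Derivation:
Propagating the distribution step by step (d_{t+1} = d_t * P):
d_0 = (A=1/3, B=1/6, C=1/2)
  d_1[A] = 1/3*7/15 + 1/6*2/5 + 1/2*1/15 = 23/90
  d_1[B] = 1/3*2/15 + 1/6*8/15 + 1/2*1/15 = 1/6
  d_1[C] = 1/3*2/5 + 1/6*1/15 + 1/2*13/15 = 26/45
d_1 = (A=23/90, B=1/6, C=26/45)
  d_2[A] = 23/90*7/15 + 1/6*2/5 + 26/45*1/15 = 101/450
  d_2[B] = 23/90*2/15 + 1/6*8/15 + 26/45*1/15 = 109/675
  d_2[C] = 23/90*2/5 + 1/6*1/15 + 26/45*13/15 = 829/1350
d_2 = (A=101/450, B=109/675, C=829/1350)
  d_3[A] = 101/450*7/15 + 109/675*2/5 + 829/1350*1/15 = 2129/10125
  d_3[B] = 101/450*2/15 + 109/675*8/15 + 829/1350*1/15 = 3179/20250
  d_3[C] = 101/450*2/5 + 109/675*1/15 + 829/1350*13/15 = 4271/6750
d_3 = (A=2129/10125, B=3179/20250, C=4271/6750)
  d_4[A] = 2129/10125*7/15 + 3179/20250*2/5 + 4271/6750*1/15 = 61693/303750
  d_4[B] = 2129/10125*2/15 + 3179/20250*8/15 + 4271/6750*1/15 = 15587/101250
  d_4[C] = 2129/10125*2/5 + 3179/20250*1/15 + 4271/6750*13/15 = 97648/151875
d_4 = (A=61693/303750, B=15587/101250, C=97648/151875)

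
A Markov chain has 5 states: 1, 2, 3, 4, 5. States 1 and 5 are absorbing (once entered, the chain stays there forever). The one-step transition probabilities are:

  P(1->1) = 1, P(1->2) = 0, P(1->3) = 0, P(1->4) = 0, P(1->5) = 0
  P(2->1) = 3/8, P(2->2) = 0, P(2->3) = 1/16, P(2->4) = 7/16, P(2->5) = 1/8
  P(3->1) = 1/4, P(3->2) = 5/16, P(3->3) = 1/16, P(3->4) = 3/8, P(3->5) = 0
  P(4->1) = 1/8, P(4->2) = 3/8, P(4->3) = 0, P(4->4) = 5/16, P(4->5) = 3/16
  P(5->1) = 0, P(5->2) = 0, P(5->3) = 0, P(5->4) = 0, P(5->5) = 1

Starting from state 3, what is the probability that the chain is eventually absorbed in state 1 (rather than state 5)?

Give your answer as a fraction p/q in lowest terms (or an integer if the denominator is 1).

Let a_i = P(absorbed in 1 | start in state i).
Boundary conditions: a_1 = 1, a_5 = 0.
For each transient state i, a_i = sum_j P(i->j) * a_j:
  a_2 = 3/8*a_1 + 0*a_2 + 1/16*a_3 + 7/16*a_4 + 1/8*a_5
  a_3 = 1/4*a_1 + 5/16*a_2 + 1/16*a_3 + 3/8*a_4 + 0*a_5
  a_4 = 1/8*a_1 + 3/8*a_2 + 0*a_3 + 5/16*a_4 + 3/16*a_5

Substituting a_1 = 1 and a_5 = 0, rearrange to (I - Q) a = r where r[i] = P(i -> 1):
  [1, -1/16, -7/16] . (a_2, a_3, a_4) = 3/8
  [-5/16, 15/16, -3/8] . (a_2, a_3, a_4) = 1/4
  [-3/8, 0, 11/16] . (a_2, a_3, a_4) = 1/8

Solving yields:
  a_2 = 1256/1919
  a_3 = 1344/1919
  a_4 = 1034/1919

Starting state is 3, so the absorption probability is a_3 = 1344/1919.

Answer: 1344/1919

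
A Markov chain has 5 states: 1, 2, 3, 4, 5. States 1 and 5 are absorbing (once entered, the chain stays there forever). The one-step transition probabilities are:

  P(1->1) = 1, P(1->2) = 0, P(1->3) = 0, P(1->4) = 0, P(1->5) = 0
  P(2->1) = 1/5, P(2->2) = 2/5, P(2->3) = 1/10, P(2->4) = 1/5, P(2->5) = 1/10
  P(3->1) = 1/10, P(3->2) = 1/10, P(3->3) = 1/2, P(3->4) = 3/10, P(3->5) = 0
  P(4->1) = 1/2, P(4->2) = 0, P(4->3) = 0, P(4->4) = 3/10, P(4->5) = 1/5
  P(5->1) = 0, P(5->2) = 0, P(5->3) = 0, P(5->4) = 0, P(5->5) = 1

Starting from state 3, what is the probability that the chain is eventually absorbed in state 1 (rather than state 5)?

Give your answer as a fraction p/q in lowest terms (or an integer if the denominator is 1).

Answer: 156/203

Derivation:
Let a_i = P(absorbed in 1 | start in state i).
Boundary conditions: a_1 = 1, a_5 = 0.
For each transient state i, a_i = sum_j P(i->j) * a_j:
  a_2 = 1/5*a_1 + 2/5*a_2 + 1/10*a_3 + 1/5*a_4 + 1/10*a_5
  a_3 = 1/10*a_1 + 1/10*a_2 + 1/2*a_3 + 3/10*a_4 + 0*a_5
  a_4 = 1/2*a_1 + 0*a_2 + 0*a_3 + 3/10*a_4 + 1/5*a_5

Substituting a_1 = 1 and a_5 = 0, rearrange to (I - Q) a = r where r[i] = P(i -> 1):
  [3/5, -1/10, -1/5] . (a_2, a_3, a_4) = 1/5
  [-1/10, 1/2, -3/10] . (a_2, a_3, a_4) = 1/10
  [0, 0, 7/10] . (a_2, a_3, a_4) = 1/2

Solving yields:
  a_2 = 142/203
  a_3 = 156/203
  a_4 = 5/7

Starting state is 3, so the absorption probability is a_3 = 156/203.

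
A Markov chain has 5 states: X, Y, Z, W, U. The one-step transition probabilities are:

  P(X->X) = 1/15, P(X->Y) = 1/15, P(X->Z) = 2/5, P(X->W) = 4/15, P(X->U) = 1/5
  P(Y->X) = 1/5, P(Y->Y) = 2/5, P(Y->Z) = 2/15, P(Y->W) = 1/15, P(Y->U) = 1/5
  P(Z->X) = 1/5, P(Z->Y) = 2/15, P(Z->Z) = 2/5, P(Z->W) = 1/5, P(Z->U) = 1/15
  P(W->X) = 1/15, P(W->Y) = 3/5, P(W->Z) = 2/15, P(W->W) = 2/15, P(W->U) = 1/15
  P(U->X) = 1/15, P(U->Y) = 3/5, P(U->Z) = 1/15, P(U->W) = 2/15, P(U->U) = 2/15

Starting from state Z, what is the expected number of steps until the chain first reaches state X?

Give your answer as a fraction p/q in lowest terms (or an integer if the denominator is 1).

Let h_i = expected steps to first reach X from state i.
Boundary: h_X = 0.
First-step equations for the other states:
  h_Y = 1 + 1/5*h_X + 2/5*h_Y + 2/15*h_Z + 1/15*h_W + 1/5*h_U
  h_Z = 1 + 1/5*h_X + 2/15*h_Y + 2/5*h_Z + 1/5*h_W + 1/15*h_U
  h_W = 1 + 1/15*h_X + 3/5*h_Y + 2/15*h_Z + 2/15*h_W + 1/15*h_U
  h_U = 1 + 1/15*h_X + 3/5*h_Y + 1/15*h_Z + 2/15*h_W + 2/15*h_U

Substituting h_X = 0 and rearranging gives the linear system (I - Q) h = 1:
  [3/5, -2/15, -1/15, -1/5] . (h_Y, h_Z, h_W, h_U) = 1
  [-2/15, 3/5, -1/5, -1/15] . (h_Y, h_Z, h_W, h_U) = 1
  [-3/5, -2/15, 13/15, -1/15] . (h_Y, h_Z, h_W, h_U) = 1
  [-3/5, -1/15, -2/15, 13/15] . (h_Y, h_Z, h_W, h_U) = 1

Solving yields:
  h_Y = 18405/3044
  h_Z = 18375/3044
  h_W = 20685/3044
  h_U = 10425/1522

Starting state is Z, so the expected hitting time is h_Z = 18375/3044.

Answer: 18375/3044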